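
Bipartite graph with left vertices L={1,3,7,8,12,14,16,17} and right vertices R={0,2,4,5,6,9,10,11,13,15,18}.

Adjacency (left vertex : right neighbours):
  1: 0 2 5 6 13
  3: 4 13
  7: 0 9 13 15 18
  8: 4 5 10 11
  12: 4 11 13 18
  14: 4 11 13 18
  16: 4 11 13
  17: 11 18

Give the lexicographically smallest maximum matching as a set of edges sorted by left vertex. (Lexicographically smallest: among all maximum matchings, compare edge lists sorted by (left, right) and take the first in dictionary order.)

Lex-smallest maximum matching: {(1,0), (3,4), (7,9), (8,5), (12,11), (14,13), (17,18)}

|M| = 7 (so the lex-smallest maximum matching has 7 edges)
process left vertices in ascending order; for each, take the smallest-labelled available neighbour that still permits 7 edges overall, or leave it unmatched if none does
lex-smallest matching: {1-0, 3-4, 7-9, 8-5, 12-11, 14-13, 17-18}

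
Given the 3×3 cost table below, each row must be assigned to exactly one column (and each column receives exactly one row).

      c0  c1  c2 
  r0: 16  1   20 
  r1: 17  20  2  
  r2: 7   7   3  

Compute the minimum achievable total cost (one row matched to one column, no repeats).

optimal assignment: row0→col1 (cost 1), row1→col2 (cost 2), row2→col0 (cost 7)
total = 1 + 2 + 7 = 10

Minimum assignment cost: 10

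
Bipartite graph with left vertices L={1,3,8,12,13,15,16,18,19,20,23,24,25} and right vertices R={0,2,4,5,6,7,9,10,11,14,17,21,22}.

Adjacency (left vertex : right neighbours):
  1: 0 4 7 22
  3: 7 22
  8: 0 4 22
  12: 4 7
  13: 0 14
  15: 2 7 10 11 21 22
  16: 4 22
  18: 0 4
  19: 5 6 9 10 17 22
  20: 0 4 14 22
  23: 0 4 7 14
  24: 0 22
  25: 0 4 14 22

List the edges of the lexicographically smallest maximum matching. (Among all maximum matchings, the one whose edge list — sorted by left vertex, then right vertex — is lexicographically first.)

|M| = 7 (so the lex-smallest maximum matching has 7 edges)
process left vertices in ascending order; for each, take the smallest-labelled available neighbour that still permits 7 edges overall, or leave it unmatched if none does
lex-smallest matching: {1-0, 3-7, 8-4, 13-14, 15-2, 16-22, 19-5}

Lex-smallest maximum matching: {(1,0), (3,7), (8,4), (13,14), (15,2), (16,22), (19,5)}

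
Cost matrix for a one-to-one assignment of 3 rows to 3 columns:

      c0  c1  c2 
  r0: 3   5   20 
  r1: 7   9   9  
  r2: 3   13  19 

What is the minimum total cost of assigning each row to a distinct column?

optimal assignment: row0→col1 (cost 5), row1→col2 (cost 9), row2→col0 (cost 3)
total = 5 + 9 + 3 = 17

Minimum assignment cost: 17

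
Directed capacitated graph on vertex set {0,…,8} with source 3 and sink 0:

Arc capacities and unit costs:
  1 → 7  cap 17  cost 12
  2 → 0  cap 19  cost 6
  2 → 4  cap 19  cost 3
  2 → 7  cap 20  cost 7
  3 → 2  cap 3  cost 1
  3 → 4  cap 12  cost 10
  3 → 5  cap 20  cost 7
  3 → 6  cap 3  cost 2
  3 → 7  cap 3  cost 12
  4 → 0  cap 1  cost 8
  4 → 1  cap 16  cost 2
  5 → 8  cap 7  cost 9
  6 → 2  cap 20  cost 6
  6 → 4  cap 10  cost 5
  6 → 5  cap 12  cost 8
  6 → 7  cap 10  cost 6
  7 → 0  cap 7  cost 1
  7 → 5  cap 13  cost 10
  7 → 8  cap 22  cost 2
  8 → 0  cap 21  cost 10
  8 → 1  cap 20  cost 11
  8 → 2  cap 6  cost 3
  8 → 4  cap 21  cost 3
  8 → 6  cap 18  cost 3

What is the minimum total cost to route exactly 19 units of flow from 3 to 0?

shortest-cost path #1: 3→2→0 push 3 @ unit cost 7 (adds 21)
shortest-cost path #2: 3→6→7→0 push 3 @ unit cost 9 (adds 27)
shortest-cost path #3: 3→7→0 push 3 @ unit cost 13 (adds 39)
shortest-cost path #4: 3→4→0 push 1 @ unit cost 18 (adds 18)
shortest-cost path #5: 3→5→8→2→0 push 6 @ unit cost 25 (adds 150)
shortest-cost path #6: 3→4→1→7→0 push 1 @ unit cost 25 (adds 25)
shortest-cost path #7: 3→5→8→0 push 1 @ unit cost 26 (adds 26)
shortest-cost path #8: 3→4→1→7→6→2→0 push 1 @ unit cost 30 (adds 30)
total cost = 336

Minimum cost for 19 units: 336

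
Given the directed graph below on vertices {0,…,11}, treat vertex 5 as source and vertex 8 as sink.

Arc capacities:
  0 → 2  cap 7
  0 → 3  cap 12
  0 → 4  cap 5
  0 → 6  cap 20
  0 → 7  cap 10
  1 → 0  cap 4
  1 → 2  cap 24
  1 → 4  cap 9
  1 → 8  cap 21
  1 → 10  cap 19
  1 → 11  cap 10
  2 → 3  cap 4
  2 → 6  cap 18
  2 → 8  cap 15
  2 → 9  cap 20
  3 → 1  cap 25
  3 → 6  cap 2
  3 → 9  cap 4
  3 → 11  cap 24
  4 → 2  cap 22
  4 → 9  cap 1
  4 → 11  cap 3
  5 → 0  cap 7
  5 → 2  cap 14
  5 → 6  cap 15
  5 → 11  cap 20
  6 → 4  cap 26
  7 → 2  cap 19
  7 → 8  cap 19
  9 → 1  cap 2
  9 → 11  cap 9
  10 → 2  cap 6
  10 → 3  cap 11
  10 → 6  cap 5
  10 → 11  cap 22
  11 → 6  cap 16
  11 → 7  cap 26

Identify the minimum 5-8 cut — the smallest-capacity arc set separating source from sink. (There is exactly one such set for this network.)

augment #1: 5→2→8 push 14
augment #2: 5→0→2→8 push 1
augment #3: 5→0→7→8 push 6
augment #4: 5→11→7→8 push 13
augment #5: 5→6→4→9→1→8 push 1
augment #6: 5→6→4→2→3→1→8 push 4
augment #7: 5→6→4→2→9→1→8 push 1
augment #8: 5→11→7→0→3→1→8 push 6
augment #9: 5→6→4→2→0→3→1→8 push 1
max flow = 47; residual-reachable set from 5 gives S-side
cut edges (S→T): {(2,3), (2,8), (5,0), (7,8), (9,1)} total cap 47

Min-cut arcs: {(2,3), (2,8), (5,0), (7,8), (9,1)} (total capacity 47)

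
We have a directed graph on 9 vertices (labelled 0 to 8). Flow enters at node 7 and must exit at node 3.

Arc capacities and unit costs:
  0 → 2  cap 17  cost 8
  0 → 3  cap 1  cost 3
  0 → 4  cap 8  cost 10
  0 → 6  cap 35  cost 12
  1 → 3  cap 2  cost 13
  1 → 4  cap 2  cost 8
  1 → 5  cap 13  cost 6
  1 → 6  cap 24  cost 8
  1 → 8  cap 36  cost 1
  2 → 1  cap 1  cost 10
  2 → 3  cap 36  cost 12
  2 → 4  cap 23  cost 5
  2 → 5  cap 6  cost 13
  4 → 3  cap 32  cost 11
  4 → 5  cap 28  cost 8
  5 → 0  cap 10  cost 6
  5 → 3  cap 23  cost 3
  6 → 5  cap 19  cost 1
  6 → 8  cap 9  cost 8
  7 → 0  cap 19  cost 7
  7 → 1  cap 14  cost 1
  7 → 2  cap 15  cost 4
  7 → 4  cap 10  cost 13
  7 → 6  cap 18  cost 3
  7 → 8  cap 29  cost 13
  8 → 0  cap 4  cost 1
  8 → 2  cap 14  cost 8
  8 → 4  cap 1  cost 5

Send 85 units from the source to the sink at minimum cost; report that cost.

Minimum cost for 85 units: 1639

shortest-cost path #1: 7→1→8→0→3 push 1 @ unit cost 6 (adds 6)
shortest-cost path #2: 7→6→5→3 push 18 @ unit cost 7 (adds 126)
shortest-cost path #3: 7→1→5→3 push 5 @ unit cost 10 (adds 50)
shortest-cost path #4: 7→1→3 push 2 @ unit cost 14 (adds 28)
shortest-cost path #5: 7→2→3 push 15 @ unit cost 16 (adds 240)
shortest-cost path #6: 7→1→8→4→3 push 1 @ unit cost 18 (adds 18)
shortest-cost path #7: 7→1→4→3 push 2 @ unit cost 20 (adds 40)
shortest-cost path #8: 7→1→8→2→3 push 3 @ unit cost 22 (adds 66)
shortest-cost path #9: 7→4→3 push 10 @ unit cost 24 (adds 240)
shortest-cost path #10: 7→0→8→2→3 push 1 @ unit cost 26 (adds 26)
shortest-cost path #11: 7→0→2→3 push 17 @ unit cost 27 (adds 459)
shortest-cost path #12: 7→0→4→3 push 1 @ unit cost 28 (adds 28)
shortest-cost path #13: 7→8→2→0→4→3 push 7 @ unit cost 34 (adds 238)
shortest-cost path #14: 7→8→2→4→3 push 2 @ unit cost 37 (adds 74)
total cost = 1639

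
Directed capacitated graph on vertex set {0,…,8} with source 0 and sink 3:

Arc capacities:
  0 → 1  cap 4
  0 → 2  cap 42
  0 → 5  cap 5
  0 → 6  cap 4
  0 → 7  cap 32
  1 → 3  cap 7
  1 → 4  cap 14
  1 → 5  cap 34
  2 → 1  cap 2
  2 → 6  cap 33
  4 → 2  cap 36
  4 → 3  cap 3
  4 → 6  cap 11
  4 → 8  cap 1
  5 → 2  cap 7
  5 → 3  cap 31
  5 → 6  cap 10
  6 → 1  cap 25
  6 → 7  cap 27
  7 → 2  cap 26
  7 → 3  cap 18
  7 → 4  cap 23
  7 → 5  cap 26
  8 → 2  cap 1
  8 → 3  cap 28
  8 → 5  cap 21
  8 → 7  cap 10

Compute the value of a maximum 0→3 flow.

Maximum flow value: 60

augment #1: 0→1→3 bottleneck 4, total now 4
augment #2: 0→5→3 bottleneck 5, total now 9
augment #3: 0→7→3 bottleneck 18, total now 27
augment #4: 0→2→1→3 bottleneck 2, total now 29
augment #5: 0→6→1→3 bottleneck 1, total now 30
augment #6: 0→7→4→3 bottleneck 3, total now 33
augment #7: 0→7→5→3 bottleneck 11, total now 44
augment #8: 0→6→1→5→3 bottleneck 3, total now 47
augment #9: 0→2→6→1→5→3 bottleneck 12, total now 59
augment #10: 0→2→6→1→4→8→3 bottleneck 1, total now 60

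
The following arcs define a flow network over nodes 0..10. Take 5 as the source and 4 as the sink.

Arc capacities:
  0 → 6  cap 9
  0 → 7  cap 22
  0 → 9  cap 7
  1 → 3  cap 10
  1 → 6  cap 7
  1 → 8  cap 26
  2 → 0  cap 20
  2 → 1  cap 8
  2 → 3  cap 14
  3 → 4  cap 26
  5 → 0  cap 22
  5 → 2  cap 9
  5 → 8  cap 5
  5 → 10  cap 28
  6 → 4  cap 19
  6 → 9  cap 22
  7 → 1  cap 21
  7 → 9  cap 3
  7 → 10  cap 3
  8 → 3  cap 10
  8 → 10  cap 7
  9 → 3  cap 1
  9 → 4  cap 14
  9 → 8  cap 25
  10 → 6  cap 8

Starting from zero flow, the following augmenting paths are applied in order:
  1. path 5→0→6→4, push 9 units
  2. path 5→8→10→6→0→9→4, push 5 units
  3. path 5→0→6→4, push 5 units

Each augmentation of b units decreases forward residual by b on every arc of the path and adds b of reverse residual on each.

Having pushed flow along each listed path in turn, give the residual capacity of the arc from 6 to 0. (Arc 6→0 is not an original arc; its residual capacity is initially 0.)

after path 1 (5→0→6→4, push 9): res(6,0)=9
after path 2 (5→8→10→6→0→9→4, push 5): res(6,0)=4
after path 3 (5→0→6→4, push 5): res(6,0)=9

Residual capacity of (6,0): 9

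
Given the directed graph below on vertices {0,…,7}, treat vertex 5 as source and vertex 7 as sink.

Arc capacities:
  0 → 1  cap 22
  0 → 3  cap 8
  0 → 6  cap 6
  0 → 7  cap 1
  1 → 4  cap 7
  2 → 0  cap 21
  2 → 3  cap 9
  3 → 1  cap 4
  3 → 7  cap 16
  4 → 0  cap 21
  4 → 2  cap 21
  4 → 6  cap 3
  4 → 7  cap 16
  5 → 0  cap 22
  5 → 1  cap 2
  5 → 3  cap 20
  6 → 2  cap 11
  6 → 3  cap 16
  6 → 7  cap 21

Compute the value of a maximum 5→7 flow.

augment #1: 5→0→7 bottleneck 1, total now 1
augment #2: 5→3→7 bottleneck 16, total now 17
augment #3: 5→0→6→7 bottleneck 6, total now 23
augment #4: 5→1→4→7 bottleneck 2, total now 25
augment #5: 5→0→1→4→7 bottleneck 5, total now 30

Maximum flow value: 30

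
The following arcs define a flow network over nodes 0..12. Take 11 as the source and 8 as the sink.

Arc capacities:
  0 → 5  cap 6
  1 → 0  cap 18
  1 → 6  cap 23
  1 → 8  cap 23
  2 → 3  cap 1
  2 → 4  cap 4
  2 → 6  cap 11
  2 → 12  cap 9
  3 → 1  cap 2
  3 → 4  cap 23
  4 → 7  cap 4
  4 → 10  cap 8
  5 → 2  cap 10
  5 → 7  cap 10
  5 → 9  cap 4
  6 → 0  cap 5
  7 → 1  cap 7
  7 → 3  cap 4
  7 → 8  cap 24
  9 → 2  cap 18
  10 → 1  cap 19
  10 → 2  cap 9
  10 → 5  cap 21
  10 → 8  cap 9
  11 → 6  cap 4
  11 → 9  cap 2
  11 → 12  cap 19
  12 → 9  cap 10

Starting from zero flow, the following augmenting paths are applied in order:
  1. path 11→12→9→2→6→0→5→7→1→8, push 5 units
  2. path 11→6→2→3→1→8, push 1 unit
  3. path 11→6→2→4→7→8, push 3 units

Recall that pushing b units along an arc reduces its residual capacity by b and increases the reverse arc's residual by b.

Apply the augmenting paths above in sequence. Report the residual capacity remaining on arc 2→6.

Residual capacity of (2,6): 10

after path 1 (11→12→9→2→6→0→5→7→1→8, push 5): res(2,6)=6
after path 2 (11→6→2→3→1→8, push 1): res(2,6)=7
after path 3 (11→6→2→4→7→8, push 3): res(2,6)=10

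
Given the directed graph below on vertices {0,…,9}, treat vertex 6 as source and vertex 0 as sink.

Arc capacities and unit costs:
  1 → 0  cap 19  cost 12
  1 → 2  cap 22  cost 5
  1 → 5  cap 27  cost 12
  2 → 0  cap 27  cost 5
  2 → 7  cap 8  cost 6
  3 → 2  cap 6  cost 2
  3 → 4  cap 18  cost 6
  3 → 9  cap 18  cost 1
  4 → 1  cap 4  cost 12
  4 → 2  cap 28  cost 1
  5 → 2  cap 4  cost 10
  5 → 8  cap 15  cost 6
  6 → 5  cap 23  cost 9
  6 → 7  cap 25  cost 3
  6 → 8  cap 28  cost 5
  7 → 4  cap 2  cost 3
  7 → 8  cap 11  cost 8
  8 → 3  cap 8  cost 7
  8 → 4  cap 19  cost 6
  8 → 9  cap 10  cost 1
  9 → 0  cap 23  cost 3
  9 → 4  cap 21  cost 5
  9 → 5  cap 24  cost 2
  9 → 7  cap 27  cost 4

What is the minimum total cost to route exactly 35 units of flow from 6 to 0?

Minimum cost for 35 units: 527

shortest-cost path #1: 6→8→9→0 push 10 @ unit cost 9 (adds 90)
shortest-cost path #2: 6→7→4→2→0 push 2 @ unit cost 12 (adds 24)
shortest-cost path #3: 6→8→3→9→0 push 8 @ unit cost 16 (adds 128)
shortest-cost path #4: 6→8→4→2→0 push 10 @ unit cost 17 (adds 170)
shortest-cost path #5: 6→7→8→4→2→0 push 5 @ unit cost 23 (adds 115)
total cost = 527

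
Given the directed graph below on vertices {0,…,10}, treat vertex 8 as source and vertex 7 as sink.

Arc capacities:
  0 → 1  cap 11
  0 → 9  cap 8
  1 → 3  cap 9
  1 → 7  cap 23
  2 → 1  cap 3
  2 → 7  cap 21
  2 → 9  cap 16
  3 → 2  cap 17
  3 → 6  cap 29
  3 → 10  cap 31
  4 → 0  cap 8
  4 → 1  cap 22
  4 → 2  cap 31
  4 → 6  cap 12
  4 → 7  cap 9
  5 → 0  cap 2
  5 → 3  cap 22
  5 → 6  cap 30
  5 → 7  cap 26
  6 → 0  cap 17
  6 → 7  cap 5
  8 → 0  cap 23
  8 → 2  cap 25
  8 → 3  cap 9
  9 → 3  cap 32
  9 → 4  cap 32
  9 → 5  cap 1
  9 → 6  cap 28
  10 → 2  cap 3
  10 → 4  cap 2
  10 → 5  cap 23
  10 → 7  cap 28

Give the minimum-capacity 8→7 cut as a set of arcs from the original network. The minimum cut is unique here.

Min-cut arcs: {(0,1), (0,9), (8,2), (8,3)} (total capacity 53)

augment #1: 8→2→7 push 21
augment #2: 8→0→1→7 push 11
augment #3: 8→2→1→7 push 3
augment #4: 8→3→6→7 push 5
augment #5: 8→3→10→7 push 4
augment #6: 8→0→9→4→7 push 8
augment #7: 8→2→9→4→7 push 1
max flow = 53; residual-reachable set from 8 gives S-side
cut edges (S→T): {(0,1), (0,9), (8,2), (8,3)} total cap 53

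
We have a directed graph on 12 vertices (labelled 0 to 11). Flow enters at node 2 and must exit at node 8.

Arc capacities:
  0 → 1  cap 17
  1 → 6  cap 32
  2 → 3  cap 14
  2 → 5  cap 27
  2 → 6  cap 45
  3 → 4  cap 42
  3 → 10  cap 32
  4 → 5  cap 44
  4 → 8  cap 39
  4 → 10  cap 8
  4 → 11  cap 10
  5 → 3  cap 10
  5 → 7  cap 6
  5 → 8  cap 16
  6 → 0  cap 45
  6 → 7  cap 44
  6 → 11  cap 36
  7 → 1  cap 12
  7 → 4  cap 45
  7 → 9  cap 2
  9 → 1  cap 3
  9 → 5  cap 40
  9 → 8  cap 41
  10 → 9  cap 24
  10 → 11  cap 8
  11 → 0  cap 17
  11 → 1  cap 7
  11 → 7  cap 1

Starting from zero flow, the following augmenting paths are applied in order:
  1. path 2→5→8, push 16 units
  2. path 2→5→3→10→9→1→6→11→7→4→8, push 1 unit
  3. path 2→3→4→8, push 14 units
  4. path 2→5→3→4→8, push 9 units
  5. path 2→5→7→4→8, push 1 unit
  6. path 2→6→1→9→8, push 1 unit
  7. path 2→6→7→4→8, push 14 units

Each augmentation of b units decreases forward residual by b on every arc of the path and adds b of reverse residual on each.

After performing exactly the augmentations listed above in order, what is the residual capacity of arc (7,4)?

Residual capacity of (7,4): 29

after path 1 (2→5→8, push 16): res(7,4)=45
after path 2 (2→5→3→10→9→1→6→11→7→4→8, push 1): res(7,4)=44
after path 3 (2→3→4→8, push 14): res(7,4)=44
after path 4 (2→5→3→4→8, push 9): res(7,4)=44
after path 5 (2→5→7→4→8, push 1): res(7,4)=43
after path 6 (2→6→1→9→8, push 1): res(7,4)=43
after path 7 (2→6→7→4→8, push 14): res(7,4)=29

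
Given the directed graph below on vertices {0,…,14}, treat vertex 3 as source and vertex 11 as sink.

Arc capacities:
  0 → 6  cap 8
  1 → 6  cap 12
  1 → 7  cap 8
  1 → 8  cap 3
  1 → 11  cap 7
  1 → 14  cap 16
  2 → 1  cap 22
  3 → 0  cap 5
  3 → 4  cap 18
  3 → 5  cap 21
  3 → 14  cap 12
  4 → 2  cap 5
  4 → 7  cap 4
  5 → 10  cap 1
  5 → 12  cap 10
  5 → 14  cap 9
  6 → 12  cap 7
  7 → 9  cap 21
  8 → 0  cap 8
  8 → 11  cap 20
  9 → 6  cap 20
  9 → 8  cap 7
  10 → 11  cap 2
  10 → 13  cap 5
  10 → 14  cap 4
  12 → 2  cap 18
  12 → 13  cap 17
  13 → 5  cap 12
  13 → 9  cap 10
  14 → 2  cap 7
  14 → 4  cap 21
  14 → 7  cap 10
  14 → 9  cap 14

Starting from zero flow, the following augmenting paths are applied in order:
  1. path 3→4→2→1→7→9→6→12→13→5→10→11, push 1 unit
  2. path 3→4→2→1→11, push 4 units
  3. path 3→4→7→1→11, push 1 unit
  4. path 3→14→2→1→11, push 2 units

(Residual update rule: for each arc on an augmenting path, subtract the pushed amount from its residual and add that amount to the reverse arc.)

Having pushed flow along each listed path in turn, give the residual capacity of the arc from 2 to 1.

after path 1 (3→4→2→1→7→9→6→12→13→5→10→11, push 1): res(2,1)=21
after path 2 (3→4→2→1→11, push 4): res(2,1)=17
after path 3 (3→4→7→1→11, push 1): res(2,1)=17
after path 4 (3→14→2→1→11, push 2): res(2,1)=15

Residual capacity of (2,1): 15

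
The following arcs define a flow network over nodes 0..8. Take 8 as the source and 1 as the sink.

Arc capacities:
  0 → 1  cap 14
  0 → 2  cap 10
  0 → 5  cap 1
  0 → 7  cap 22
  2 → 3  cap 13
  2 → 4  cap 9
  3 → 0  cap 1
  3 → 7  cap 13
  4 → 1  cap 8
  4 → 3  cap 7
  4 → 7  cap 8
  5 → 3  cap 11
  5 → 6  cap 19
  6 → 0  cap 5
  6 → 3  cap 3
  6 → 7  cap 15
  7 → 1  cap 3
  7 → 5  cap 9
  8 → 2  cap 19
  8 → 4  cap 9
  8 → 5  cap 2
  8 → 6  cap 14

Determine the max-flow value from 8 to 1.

Maximum flow value: 17

augment #1: 8→4→1 bottleneck 8, total now 8
augment #2: 8→4→7→1 bottleneck 1, total now 9
augment #3: 8→6→0→1 bottleneck 5, total now 14
augment #4: 8→6→7→1 bottleneck 2, total now 16
augment #5: 8→2→3→0→1 bottleneck 1, total now 17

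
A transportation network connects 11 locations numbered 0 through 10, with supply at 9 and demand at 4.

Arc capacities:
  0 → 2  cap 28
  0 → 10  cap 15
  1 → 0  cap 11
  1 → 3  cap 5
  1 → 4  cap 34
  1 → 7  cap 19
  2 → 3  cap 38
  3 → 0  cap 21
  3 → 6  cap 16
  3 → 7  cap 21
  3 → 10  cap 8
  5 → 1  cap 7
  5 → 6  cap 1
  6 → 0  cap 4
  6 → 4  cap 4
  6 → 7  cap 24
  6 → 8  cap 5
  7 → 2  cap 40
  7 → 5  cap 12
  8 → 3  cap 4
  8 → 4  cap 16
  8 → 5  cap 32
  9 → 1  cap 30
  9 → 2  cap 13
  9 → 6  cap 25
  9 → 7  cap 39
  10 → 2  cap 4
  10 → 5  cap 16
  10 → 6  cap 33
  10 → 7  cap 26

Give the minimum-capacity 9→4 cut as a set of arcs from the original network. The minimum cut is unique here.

Min-cut arcs: {(1,4), (6,4), (6,8)} (total capacity 43)

augment #1: 9→1→4 push 30
augment #2: 9→6→4 push 4
augment #3: 9→6→8→4 push 5
augment #4: 9→7→5→1→4 push 4
max flow = 43; residual-reachable set from 9 gives S-side
cut edges (S→T): {(1,4), (6,4), (6,8)} total cap 43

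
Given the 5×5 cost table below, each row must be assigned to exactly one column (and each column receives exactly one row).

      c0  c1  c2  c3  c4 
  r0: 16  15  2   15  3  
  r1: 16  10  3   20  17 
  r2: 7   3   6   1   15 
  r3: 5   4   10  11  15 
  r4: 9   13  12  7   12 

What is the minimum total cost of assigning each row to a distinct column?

optimal assignment: row0→col4 (cost 3), row1→col2 (cost 3), row2→col3 (cost 1), row3→col1 (cost 4), row4→col0 (cost 9)
total = 3 + 3 + 1 + 4 + 9 = 20

Minimum assignment cost: 20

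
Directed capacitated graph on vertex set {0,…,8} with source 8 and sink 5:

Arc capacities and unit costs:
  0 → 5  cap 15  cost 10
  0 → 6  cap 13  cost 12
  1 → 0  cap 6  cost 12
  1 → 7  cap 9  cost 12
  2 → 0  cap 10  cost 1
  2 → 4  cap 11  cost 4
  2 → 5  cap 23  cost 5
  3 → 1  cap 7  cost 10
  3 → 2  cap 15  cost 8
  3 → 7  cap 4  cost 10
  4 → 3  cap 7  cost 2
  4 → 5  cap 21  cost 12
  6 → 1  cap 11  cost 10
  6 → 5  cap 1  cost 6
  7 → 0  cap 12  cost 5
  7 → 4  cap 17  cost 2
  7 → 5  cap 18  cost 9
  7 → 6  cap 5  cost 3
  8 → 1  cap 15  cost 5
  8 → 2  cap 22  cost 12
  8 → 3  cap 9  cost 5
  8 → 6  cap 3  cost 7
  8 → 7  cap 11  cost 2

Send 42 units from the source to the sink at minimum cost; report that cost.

shortest-cost path #1: 8→7→5 push 11 @ unit cost 11 (adds 121)
shortest-cost path #2: 8→6→5 push 1 @ unit cost 13 (adds 13)
shortest-cost path #3: 8→2→5 push 22 @ unit cost 17 (adds 374)
shortest-cost path #4: 8→3→2→5 push 1 @ unit cost 18 (adds 18)
shortest-cost path #5: 8→3→7→5 push 4 @ unit cost 24 (adds 96)
shortest-cost path #6: 8→3→2→0→5 push 3 @ unit cost 24 (adds 72)
total cost = 694

Minimum cost for 42 units: 694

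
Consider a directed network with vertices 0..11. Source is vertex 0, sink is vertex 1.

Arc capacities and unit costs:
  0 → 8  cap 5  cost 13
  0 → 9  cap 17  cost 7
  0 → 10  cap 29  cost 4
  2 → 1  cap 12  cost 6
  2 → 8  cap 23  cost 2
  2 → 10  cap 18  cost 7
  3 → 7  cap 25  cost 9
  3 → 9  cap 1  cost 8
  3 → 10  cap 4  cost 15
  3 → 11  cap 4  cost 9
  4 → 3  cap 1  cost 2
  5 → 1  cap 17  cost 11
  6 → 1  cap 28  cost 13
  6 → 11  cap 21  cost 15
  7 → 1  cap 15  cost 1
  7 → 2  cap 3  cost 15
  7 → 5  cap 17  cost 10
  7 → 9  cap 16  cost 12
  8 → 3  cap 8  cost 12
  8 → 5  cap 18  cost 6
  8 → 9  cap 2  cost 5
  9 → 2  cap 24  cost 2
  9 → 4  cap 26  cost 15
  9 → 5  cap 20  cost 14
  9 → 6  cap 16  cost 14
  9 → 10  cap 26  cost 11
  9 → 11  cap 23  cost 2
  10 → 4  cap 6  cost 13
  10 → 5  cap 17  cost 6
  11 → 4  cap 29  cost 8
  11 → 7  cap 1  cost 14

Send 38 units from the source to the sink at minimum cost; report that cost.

shortest-cost path #1: 0→9→2→1 push 12 @ unit cost 15 (adds 180)
shortest-cost path #2: 0→10→5→1 push 17 @ unit cost 21 (adds 357)
shortest-cost path #3: 0→9→11→7→1 push 1 @ unit cost 24 (adds 24)
shortest-cost path #4: 0→10→4→3→7→1 push 1 @ unit cost 29 (adds 29)
shortest-cost path #5: 0→9→2→8→3→7→1 push 4 @ unit cost 33 (adds 132)
shortest-cost path #6: 0→8→3→7→1 push 3 @ unit cost 35 (adds 105)
total cost = 827

Minimum cost for 38 units: 827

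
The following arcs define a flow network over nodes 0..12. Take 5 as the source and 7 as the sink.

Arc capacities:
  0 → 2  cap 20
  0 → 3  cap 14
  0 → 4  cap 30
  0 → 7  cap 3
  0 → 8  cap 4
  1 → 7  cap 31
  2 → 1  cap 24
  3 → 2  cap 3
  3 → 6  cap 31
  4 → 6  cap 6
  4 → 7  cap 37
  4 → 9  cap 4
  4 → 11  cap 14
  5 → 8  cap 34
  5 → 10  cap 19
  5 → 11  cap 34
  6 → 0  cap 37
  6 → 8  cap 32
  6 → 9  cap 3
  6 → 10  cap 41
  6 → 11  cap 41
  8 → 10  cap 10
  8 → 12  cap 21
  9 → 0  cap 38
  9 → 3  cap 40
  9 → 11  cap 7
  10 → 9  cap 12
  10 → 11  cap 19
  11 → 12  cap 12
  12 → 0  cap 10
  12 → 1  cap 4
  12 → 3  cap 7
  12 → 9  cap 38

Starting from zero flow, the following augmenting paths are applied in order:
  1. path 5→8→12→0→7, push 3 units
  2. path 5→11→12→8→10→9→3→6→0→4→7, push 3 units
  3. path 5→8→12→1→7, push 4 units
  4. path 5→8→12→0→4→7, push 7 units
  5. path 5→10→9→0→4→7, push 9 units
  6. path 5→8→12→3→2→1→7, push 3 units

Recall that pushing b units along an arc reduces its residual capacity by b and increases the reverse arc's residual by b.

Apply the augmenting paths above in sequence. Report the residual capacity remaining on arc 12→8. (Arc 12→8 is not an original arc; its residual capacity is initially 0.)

Residual capacity of (12,8): 14

after path 1 (5→8→12→0→7, push 3): res(12,8)=3
after path 2 (5→11→12→8→10→9→3→6→0→4→7, push 3): res(12,8)=0
after path 3 (5→8→12→1→7, push 4): res(12,8)=4
after path 4 (5→8→12→0→4→7, push 7): res(12,8)=11
after path 5 (5→10→9→0→4→7, push 9): res(12,8)=11
after path 6 (5→8→12→3→2→1→7, push 3): res(12,8)=14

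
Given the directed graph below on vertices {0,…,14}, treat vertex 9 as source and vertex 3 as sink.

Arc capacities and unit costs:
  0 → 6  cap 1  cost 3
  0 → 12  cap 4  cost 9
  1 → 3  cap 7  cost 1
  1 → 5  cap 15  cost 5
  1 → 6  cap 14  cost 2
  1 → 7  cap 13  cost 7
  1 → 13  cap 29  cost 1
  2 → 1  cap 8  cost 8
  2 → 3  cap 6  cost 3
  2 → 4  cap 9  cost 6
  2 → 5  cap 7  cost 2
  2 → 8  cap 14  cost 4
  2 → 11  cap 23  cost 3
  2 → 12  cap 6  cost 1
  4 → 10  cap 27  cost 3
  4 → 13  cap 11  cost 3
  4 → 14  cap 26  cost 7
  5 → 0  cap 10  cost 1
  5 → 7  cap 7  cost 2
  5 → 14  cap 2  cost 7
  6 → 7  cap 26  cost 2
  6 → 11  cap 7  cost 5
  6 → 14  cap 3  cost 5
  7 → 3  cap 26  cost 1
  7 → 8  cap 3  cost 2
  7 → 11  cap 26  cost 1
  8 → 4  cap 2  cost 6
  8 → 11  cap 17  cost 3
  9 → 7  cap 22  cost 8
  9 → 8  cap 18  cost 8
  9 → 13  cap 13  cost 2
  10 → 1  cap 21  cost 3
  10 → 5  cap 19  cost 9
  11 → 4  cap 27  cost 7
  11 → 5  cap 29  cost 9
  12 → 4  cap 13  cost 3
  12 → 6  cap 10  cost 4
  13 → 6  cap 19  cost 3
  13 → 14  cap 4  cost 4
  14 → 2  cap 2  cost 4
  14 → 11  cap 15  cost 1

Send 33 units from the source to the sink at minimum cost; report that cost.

Minimum cost for 33 units: 358

shortest-cost path #1: 9→13→6→7→3 push 13 @ unit cost 8 (adds 104)
shortest-cost path #2: 9→7→3 push 13 @ unit cost 9 (adds 117)
shortest-cost path #3: 9→7→6→13→14→2→3 push 2 @ unit cost 14 (adds 28)
shortest-cost path #4: 9→8→4→10→1→3 push 2 @ unit cost 21 (adds 42)
shortest-cost path #5: 9→7→6→13→14→11→4→10→1→3 push 2 @ unit cost 22 (adds 44)
shortest-cost path #6: 9→7→11→4→10→1→3 push 1 @ unit cost 23 (adds 23)
total cost = 358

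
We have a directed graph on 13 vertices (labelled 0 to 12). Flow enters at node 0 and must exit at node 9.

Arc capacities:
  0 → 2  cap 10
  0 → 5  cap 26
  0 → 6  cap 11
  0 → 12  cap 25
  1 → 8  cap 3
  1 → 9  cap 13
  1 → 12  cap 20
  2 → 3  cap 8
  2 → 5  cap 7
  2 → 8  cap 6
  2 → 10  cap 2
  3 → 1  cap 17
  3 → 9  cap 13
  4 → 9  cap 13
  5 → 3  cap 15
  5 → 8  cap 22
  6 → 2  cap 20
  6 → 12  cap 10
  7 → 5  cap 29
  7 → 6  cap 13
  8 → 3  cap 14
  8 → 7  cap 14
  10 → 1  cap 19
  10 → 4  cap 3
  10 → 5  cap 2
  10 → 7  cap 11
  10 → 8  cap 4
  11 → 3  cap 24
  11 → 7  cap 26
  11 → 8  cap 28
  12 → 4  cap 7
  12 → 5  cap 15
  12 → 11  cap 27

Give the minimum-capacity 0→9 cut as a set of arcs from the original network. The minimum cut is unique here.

augment #1: 0→2→3→9 push 8
augment #2: 0→5→3→9 push 5
augment #3: 0→12→4→9 push 7
augment #4: 0→2→10→1→9 push 2
augment #5: 0→5→3→1→9 push 10
augment #6: 0→5→8→3→1→9 push 1
augment #7: 0→5→8→3→1→10→4→9 push 2
max flow = 35; residual-reachable set from 0 gives S-side
cut edges (S→T): {(1,9), (2,10), (3,9), (12,4)} total cap 35

Min-cut arcs: {(1,9), (2,10), (3,9), (12,4)} (total capacity 35)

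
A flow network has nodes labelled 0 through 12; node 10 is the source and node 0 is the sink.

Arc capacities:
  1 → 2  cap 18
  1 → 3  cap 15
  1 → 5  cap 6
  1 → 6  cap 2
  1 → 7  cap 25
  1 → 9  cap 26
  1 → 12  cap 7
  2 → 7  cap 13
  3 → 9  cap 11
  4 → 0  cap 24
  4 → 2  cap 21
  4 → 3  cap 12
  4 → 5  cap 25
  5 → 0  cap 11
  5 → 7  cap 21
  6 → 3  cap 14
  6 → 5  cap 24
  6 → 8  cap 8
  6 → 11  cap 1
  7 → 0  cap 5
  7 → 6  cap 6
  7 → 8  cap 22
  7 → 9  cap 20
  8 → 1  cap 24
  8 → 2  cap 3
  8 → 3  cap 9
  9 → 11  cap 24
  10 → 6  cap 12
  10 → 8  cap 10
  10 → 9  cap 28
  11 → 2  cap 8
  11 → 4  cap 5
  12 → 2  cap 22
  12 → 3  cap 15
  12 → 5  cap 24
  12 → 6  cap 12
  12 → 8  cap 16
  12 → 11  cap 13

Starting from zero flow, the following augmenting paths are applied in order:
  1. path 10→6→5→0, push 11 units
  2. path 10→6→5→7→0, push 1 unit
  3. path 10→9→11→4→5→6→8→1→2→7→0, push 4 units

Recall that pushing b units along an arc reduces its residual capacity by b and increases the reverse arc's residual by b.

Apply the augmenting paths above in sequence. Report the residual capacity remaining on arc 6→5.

after path 1 (10→6→5→0, push 11): res(6,5)=13
after path 2 (10→6→5→7→0, push 1): res(6,5)=12
after path 3 (10→9→11→4→5→6→8→1→2→7→0, push 4): res(6,5)=16

Residual capacity of (6,5): 16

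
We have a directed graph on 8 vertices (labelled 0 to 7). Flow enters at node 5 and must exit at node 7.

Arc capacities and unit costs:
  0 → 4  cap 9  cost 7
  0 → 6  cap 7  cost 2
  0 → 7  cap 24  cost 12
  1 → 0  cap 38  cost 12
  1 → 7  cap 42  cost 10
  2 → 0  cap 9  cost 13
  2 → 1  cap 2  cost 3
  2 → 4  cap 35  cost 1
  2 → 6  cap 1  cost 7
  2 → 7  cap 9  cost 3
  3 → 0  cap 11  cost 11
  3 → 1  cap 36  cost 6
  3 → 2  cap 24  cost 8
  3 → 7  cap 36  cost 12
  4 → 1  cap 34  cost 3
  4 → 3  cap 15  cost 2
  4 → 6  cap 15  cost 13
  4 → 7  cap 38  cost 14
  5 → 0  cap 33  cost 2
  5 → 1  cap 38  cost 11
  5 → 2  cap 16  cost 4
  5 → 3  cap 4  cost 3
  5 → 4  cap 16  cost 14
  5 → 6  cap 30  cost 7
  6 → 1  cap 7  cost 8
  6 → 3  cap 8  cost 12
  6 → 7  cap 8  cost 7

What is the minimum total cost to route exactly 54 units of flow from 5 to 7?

shortest-cost path #1: 5→2→7 push 9 @ unit cost 7 (adds 63)
shortest-cost path #2: 5→0→6→7 push 7 @ unit cost 11 (adds 77)
shortest-cost path #3: 5→6→7 push 1 @ unit cost 14 (adds 14)
shortest-cost path #4: 5→0→7 push 24 @ unit cost 14 (adds 336)
shortest-cost path #5: 5→3→7 push 4 @ unit cost 15 (adds 60)
shortest-cost path #6: 5→2→1→7 push 2 @ unit cost 17 (adds 34)
shortest-cost path #7: 5→2→4→1→7 push 5 @ unit cost 18 (adds 90)
shortest-cost path #8: 5→1→7 push 2 @ unit cost 21 (adds 42)
total cost = 716

Minimum cost for 54 units: 716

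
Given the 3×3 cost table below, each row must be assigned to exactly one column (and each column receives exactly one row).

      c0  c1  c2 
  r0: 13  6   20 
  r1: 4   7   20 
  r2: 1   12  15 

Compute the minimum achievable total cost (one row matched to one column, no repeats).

optimal assignment: row0→col1 (cost 6), row1→col0 (cost 4), row2→col2 (cost 15)
total = 6 + 4 + 15 = 25

Minimum assignment cost: 25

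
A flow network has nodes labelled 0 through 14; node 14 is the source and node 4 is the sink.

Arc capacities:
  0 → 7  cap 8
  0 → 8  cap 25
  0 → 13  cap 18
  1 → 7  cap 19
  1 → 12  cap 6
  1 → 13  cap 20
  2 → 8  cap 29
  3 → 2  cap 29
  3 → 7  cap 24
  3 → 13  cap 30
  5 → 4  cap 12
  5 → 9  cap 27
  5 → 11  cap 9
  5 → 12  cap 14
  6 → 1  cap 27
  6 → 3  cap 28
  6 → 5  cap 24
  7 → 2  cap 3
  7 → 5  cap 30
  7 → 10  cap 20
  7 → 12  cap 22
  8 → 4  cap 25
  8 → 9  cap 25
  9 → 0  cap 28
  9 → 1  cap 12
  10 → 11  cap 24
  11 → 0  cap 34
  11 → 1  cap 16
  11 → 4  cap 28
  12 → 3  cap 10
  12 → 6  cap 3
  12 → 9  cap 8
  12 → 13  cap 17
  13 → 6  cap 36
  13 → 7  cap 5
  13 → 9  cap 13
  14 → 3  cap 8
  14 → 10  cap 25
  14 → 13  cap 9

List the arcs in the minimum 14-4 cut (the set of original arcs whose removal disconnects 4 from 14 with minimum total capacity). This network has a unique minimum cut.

augment #1: 14→10→11→4 push 24
augment #2: 14→3→2→8→4 push 8
augment #3: 14→13→6→5→4 push 9
max flow = 41; residual-reachable set from 14 gives S-side
cut edges (S→T): {(10,11), (14,3), (14,13)} total cap 41

Min-cut arcs: {(10,11), (14,3), (14,13)} (total capacity 41)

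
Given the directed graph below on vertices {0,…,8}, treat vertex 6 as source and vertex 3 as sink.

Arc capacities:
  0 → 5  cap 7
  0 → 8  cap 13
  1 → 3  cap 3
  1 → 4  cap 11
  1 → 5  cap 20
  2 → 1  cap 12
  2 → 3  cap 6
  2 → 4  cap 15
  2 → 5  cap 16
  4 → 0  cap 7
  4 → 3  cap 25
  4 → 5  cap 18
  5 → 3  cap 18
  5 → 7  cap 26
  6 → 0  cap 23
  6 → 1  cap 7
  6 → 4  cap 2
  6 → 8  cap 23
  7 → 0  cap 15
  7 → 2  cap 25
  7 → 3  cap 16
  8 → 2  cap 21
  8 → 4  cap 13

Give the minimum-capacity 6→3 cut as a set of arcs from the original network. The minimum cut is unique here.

augment #1: 6→1→3 push 3
augment #2: 6→4→3 push 2
augment #3: 6→0→5→3 push 7
augment #4: 6→1→4→3 push 4
augment #5: 6→8→2→3 push 6
augment #6: 6→8→4→3 push 13
augment #7: 6→8→2→4→3 push 4
augment #8: 6→0→8→2→4→3 push 2
augment #9: 6→0→8→2→5→3 push 9
max flow = 50; residual-reachable set from 6 gives S-side
cut edges (S→T): {(0,5), (6,1), (6,4), (8,2), (8,4)} total cap 50

Min-cut arcs: {(0,5), (6,1), (6,4), (8,2), (8,4)} (total capacity 50)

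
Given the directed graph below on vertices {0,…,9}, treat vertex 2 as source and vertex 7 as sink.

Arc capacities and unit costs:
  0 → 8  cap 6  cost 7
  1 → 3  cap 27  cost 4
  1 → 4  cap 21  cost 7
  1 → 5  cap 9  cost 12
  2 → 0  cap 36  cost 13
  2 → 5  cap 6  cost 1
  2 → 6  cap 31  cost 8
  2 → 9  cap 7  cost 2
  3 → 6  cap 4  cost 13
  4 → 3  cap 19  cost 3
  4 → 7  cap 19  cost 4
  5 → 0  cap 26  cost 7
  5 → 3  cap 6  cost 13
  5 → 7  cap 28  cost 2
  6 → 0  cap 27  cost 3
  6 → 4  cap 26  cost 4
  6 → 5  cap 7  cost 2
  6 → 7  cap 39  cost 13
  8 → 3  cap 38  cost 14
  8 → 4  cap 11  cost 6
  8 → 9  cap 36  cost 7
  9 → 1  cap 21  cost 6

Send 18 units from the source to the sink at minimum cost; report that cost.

shortest-cost path #1: 2→5→7 push 6 @ unit cost 3 (adds 18)
shortest-cost path #2: 2→6→5→7 push 7 @ unit cost 12 (adds 84)
shortest-cost path #3: 2→6→4→7 push 5 @ unit cost 16 (adds 80)
total cost = 182

Minimum cost for 18 units: 182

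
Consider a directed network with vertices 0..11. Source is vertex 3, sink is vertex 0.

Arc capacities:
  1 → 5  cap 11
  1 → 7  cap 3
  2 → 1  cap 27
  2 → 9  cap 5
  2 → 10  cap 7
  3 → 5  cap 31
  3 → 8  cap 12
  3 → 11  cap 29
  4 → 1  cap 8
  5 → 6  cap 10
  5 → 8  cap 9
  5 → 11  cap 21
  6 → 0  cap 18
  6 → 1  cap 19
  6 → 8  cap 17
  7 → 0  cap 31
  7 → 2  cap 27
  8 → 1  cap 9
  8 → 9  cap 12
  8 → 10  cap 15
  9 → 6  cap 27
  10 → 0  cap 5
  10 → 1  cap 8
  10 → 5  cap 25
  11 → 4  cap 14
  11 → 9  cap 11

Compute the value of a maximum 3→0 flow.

augment #1: 3→5→6→0 bottleneck 10, total now 10
augment #2: 3→8→10→0 bottleneck 5, total now 15
augment #3: 3→8→1→7→0 bottleneck 3, total now 18
augment #4: 3→8→9→6→0 bottleneck 4, total now 22
augment #5: 3→11→9→6→0 bottleneck 4, total now 26

Maximum flow value: 26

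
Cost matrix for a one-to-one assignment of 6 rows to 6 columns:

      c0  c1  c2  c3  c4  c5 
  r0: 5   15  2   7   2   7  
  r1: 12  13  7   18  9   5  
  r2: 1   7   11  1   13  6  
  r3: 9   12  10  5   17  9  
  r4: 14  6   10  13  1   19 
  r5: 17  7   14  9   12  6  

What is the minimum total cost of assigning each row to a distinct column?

Minimum assignment cost: 21

optimal assignment: row0→col2 (cost 2), row1→col5 (cost 5), row2→col0 (cost 1), row3→col3 (cost 5), row4→col4 (cost 1), row5→col1 (cost 7)
total = 2 + 5 + 1 + 5 + 1 + 7 = 21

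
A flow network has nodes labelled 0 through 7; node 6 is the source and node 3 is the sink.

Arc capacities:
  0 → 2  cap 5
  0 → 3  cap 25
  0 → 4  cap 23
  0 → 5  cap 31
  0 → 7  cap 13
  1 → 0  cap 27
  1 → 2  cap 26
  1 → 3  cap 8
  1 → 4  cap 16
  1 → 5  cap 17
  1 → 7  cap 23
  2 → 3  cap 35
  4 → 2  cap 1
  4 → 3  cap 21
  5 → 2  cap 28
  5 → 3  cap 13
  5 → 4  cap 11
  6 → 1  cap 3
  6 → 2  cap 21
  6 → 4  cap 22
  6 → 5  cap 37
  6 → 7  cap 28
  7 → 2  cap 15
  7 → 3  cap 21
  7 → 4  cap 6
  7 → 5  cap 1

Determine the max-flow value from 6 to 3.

Maximum flow value: 93

augment #1: 6→1→3 bottleneck 3, total now 3
augment #2: 6→2→3 bottleneck 21, total now 24
augment #3: 6→4→3 bottleneck 21, total now 45
augment #4: 6→5→3 bottleneck 13, total now 58
augment #5: 6→7→3 bottleneck 21, total now 79
augment #6: 6→4→2→3 bottleneck 1, total now 80
augment #7: 6→5→2→3 bottleneck 13, total now 93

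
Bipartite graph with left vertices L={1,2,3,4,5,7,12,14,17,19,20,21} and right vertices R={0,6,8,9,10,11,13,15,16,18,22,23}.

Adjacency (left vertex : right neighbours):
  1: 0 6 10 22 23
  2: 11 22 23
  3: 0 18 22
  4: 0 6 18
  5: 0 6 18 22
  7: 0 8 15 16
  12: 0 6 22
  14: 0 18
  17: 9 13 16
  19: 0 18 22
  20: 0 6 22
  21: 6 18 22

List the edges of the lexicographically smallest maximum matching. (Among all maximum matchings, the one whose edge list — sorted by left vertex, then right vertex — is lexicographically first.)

Lex-smallest maximum matching: {(1,10), (2,11), (3,0), (4,6), (5,18), (7,8), (12,22), (17,9)}

|M| = 8 (so the lex-smallest maximum matching has 8 edges)
process left vertices in ascending order; for each, take the smallest-labelled available neighbour that still permits 8 edges overall, or leave it unmatched if none does
lex-smallest matching: {1-10, 2-11, 3-0, 4-6, 5-18, 7-8, 12-22, 17-9}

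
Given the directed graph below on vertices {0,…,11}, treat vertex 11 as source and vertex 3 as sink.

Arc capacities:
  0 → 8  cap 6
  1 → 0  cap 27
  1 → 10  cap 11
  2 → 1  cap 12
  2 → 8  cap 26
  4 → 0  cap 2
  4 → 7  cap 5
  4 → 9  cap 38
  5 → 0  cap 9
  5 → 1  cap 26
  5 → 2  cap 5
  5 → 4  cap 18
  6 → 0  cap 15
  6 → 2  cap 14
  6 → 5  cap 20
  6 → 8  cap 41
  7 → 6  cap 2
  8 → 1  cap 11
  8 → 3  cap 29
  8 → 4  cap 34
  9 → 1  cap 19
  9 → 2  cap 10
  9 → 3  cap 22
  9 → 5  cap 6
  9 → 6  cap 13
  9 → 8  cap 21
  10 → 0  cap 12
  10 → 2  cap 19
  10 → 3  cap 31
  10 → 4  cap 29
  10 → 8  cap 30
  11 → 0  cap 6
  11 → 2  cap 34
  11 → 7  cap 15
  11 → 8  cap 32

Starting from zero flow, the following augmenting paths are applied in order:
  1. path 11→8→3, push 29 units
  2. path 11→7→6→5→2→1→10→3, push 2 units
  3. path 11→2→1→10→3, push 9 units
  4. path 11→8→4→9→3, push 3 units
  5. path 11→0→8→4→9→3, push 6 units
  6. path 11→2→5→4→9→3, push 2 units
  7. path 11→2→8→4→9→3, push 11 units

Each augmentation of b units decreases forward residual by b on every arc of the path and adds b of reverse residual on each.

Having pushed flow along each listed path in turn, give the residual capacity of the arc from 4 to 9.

after path 1 (11→8→3, push 29): res(4,9)=38
after path 2 (11→7→6→5→2→1→10→3, push 2): res(4,9)=38
after path 3 (11→2→1→10→3, push 9): res(4,9)=38
after path 4 (11→8→4→9→3, push 3): res(4,9)=35
after path 5 (11→0→8→4→9→3, push 6): res(4,9)=29
after path 6 (11→2→5→4→9→3, push 2): res(4,9)=27
after path 7 (11→2→8→4→9→3, push 11): res(4,9)=16

Residual capacity of (4,9): 16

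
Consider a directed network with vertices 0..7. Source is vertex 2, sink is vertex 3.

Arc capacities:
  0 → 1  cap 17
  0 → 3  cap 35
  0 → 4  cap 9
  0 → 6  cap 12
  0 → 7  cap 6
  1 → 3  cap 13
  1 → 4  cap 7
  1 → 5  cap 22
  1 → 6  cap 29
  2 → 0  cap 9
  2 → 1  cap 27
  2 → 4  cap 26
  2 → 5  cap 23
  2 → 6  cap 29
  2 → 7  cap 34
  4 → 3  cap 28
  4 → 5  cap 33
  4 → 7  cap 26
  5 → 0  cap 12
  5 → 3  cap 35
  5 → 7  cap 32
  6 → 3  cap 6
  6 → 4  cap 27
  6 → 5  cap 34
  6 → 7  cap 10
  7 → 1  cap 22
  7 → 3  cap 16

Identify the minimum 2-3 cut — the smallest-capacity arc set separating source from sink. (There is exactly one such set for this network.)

Min-cut arcs: {(1,3), (2,0), (4,3), (5,0), (5,3), (6,3), (7,3)} (total capacity 119)

augment #1: 2→0→3 push 9
augment #2: 2→1→3 push 13
augment #3: 2→4→3 push 26
augment #4: 2→5→3 push 23
augment #5: 2→6→3 push 6
augment #6: 2→7→3 push 16
augment #7: 2→1→4→3 push 2
augment #8: 2→1→5→3 push 12
augment #9: 2→6→5→0→3 push 12
max flow = 119; residual-reachable set from 2 gives S-side
cut edges (S→T): {(1,3), (2,0), (4,3), (5,0), (5,3), (6,3), (7,3)} total cap 119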